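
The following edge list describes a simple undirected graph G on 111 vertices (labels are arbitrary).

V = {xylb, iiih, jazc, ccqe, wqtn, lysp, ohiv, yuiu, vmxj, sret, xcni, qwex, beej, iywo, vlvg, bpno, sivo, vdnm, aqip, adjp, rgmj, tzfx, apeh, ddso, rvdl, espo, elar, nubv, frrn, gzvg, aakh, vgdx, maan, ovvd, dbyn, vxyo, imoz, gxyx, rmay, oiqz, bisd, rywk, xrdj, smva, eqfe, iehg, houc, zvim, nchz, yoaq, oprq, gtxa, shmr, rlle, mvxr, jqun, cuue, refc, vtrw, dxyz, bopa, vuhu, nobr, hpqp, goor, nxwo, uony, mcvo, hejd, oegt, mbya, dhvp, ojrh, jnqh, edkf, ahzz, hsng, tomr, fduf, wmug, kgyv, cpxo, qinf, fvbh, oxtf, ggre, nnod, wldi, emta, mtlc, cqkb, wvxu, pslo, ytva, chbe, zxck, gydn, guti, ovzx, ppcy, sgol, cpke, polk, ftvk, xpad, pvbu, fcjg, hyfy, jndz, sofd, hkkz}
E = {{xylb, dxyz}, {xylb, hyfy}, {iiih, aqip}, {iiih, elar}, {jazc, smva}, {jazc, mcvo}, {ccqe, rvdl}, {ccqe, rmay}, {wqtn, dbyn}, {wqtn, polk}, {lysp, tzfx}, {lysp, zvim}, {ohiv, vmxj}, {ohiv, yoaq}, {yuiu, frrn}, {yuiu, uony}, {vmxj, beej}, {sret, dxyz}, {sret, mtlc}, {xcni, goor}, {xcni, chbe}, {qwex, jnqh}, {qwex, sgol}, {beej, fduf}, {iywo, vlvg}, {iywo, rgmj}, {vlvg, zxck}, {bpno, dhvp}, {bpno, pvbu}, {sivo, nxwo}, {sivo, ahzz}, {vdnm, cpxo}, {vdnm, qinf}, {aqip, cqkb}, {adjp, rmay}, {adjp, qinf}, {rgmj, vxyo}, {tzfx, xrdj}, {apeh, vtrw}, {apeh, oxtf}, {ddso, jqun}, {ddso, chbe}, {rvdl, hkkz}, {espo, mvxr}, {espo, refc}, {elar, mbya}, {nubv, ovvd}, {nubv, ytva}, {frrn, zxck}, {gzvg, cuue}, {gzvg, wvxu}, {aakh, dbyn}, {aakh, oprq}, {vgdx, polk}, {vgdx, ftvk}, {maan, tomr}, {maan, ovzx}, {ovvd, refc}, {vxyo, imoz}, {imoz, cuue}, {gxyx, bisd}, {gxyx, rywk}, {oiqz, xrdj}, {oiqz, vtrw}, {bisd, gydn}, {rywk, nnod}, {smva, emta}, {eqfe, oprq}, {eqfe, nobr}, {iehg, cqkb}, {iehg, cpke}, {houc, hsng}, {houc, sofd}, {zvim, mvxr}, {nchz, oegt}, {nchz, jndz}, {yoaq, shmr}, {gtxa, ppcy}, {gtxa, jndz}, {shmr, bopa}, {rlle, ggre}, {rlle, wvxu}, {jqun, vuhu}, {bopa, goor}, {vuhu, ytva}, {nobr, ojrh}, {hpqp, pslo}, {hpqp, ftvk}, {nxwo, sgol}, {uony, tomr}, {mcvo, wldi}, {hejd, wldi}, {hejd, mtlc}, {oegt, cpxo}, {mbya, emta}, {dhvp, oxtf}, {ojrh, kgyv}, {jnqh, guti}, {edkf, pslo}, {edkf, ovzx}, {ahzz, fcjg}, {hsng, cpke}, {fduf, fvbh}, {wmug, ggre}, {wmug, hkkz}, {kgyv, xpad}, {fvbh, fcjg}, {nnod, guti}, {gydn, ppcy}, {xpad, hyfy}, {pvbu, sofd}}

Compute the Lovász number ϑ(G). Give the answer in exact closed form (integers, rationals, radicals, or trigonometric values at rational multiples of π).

111*cos(pi/111)/(cos(pi/111) + 1)

deg(bpno) = 2; N(bpno) = {dhvp, pvbu}.
N(beej) = {vmxj, fduf}, |N(beej)| = 2.
N(iywo) = {vlvg, rgmj}, |N(iywo)| = 2.
N(nubv) = {ovvd, ytva}, |N(nubv)| = 2.
deg(v) = 2 for all v (|V|=111); this is C_{111}, the 111-cycle.
Distinct eigenvalues (to 3 d.p.): [2.0, 1.997, 1.987, 1.971, 1.949, 1.92, 1.886, 1.845, 1.798, 1.746, 1.688, 1.625, 1.556, 1.482, 1.404, 1.321, 1.234, 1.143, 1.049, 0.951, 0.85, 0.746, 0.64, 0.531, 0.421, 0.31, 0.198, 0.085, -0.028, -0.141, -0.254, -0.366, -0.477, -0.586, -0.693, -0.798, -0.9, -1.0, -1.096, -1.189, -1.278, -1.363, -1.444, -1.52, -1.591, -1.657, -1.718, -1.773, -1.822, -1.866, -1.904, -1.935, -1.961, -1.98, -1.993, -1.999].
−111·(-2*cos(pi/111)) / ((2)−(-2*cos(pi/111))) = 111*cos(pi/111)/(cos(pi/111) + 1) = ϑ(G).
ϑ(G) ≈ 55.4888841.
Lovász sandwich 55 ≤ 111*cos(pi/111)/(cos(pi/111) + 1) ≤ 56: both strict.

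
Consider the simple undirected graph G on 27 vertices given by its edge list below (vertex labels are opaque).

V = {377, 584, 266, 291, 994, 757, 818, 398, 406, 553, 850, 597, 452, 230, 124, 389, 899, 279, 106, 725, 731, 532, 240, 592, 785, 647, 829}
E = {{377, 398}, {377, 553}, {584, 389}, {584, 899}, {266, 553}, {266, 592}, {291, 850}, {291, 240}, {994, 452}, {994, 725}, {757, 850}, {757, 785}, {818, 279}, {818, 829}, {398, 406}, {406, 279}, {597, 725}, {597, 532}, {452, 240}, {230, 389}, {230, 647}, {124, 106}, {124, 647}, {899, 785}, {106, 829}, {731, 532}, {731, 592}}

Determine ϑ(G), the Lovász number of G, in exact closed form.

deg(266) = 2; N(266) = {553, 592}.
Vertex 389 has 2 neighbors: 584, 230.
deg(553) = 2; N(553) = {377, 266}.
Vertex 757 has 2 neighbors: 850, 785.
Regular of degree 2 on 27 vertices: the odd cycle C_{27}.
Distinct eigenvalues (to 4 d.p.): [2.0, 1.9461, 1.7873, 1.5321, 1.1943, 0.7922, 0.3473, -0.1163, -0.5736, -1.0, -1.3725, -1.671, -1.8794, -1.9865].
Lovász: ϑ = −27(-2*cos(pi/27))/(2+-(-1)*2*cos(pi/27)) = 27*cos(pi/27)/(cos(pi/27) + 1).
≈ 13.4542041 (to 7 d.p.).
Sandwich: α(G)=13 ≤ ϑ(G)=27*cos(pi/27)/(cos(pi/27) + 1) ≤ χ(Ḡ)=14 (both strict).

27*cos(pi/27)/(cos(pi/27) + 1)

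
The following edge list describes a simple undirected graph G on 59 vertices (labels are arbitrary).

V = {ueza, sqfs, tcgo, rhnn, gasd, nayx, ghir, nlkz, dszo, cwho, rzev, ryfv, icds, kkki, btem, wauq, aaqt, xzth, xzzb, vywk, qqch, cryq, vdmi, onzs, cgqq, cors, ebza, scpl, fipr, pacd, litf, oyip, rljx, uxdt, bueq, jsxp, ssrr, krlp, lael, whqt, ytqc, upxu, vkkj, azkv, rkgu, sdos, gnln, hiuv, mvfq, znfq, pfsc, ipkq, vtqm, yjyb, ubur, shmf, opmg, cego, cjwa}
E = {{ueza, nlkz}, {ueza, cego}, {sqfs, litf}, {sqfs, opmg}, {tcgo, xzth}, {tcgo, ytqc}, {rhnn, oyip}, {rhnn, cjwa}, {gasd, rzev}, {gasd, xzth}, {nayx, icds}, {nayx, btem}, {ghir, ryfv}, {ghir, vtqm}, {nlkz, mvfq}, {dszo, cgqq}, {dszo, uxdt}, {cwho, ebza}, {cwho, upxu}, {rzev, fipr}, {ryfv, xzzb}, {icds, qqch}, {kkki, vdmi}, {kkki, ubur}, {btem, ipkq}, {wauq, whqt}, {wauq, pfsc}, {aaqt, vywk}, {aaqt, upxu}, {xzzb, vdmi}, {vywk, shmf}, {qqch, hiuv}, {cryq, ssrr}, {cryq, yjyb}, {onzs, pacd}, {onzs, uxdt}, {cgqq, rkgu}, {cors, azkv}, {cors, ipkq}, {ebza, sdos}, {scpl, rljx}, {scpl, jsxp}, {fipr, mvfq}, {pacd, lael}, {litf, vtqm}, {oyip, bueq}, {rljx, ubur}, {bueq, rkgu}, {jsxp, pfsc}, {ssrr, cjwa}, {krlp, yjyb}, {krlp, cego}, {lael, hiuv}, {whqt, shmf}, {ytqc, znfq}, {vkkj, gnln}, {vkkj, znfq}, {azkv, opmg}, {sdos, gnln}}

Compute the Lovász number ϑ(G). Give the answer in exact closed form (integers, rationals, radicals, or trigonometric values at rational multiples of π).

Vertex xzth has 2 neighbors: tcgo, gasd.
Vertex btem has 2 neighbors: nayx, ipkq.
deg(ssrr) = 2; N(ssrr) = {cryq, cjwa}.
deg(dszo) = 2; N(dszo) = {cgqq, uxdt}.
Regular of degree 2 on 59 vertices: connected 2-regular on 59 ⇒ C_{59}.
Distinct eigenvalues (to 3 d.p.): [2.0, 1.989, 1.955, 1.899, 1.821, 1.723, 1.605, 1.47, 1.317, 1.15, 0.969, 0.778, 0.577, 0.371, 0.16, -0.053, -0.265, -0.475, -0.678, -0.875, -1.061, -1.235, -1.395, -1.54, -1.667, -1.775, -1.863, -1.93, -1.975, -1.997].
Lovász (edge-transitive): ϑ = −59·(-2*cos(pi/59))/((2)−(-2*cos(pi/59))) = 59*cos(pi/59)/(cos(pi/59) + 1).
≈ 29.479079936 (to 9 d.p.).
Sandwich: α(G)=29 ≤ ϑ(G)=59*cos(pi/59)/(cos(pi/59) + 1) ≤ χ(Ḡ)=30 (both strict).

59*cos(pi/59)/(cos(pi/59) + 1)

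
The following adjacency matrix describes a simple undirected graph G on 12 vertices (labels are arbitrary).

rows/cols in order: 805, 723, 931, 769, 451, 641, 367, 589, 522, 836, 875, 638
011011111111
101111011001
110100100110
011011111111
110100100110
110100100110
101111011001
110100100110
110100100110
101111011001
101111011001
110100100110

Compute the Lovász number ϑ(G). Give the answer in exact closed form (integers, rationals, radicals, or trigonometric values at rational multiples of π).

6

deg(931) = 6; N(931) = {805, 723, 769, 367, 836, 875}.
deg(836) = 8; N(836) = {805, 931, 769, 451, 641, 589, 522, 638}.
N(522) = {805, 723, 769, 367, 836, 875}, |N(522)| = 6.
deg(589) = 6; N(589) = {805, 723, 769, 367, 836, 875}.
Complete multipartite on [6, 4, 2]: sandwich collapses at ϑ=6.
≈ 6.0000 (to 4 d.p.).
Check 6 ≤ 6 ≤ 6: collapsed.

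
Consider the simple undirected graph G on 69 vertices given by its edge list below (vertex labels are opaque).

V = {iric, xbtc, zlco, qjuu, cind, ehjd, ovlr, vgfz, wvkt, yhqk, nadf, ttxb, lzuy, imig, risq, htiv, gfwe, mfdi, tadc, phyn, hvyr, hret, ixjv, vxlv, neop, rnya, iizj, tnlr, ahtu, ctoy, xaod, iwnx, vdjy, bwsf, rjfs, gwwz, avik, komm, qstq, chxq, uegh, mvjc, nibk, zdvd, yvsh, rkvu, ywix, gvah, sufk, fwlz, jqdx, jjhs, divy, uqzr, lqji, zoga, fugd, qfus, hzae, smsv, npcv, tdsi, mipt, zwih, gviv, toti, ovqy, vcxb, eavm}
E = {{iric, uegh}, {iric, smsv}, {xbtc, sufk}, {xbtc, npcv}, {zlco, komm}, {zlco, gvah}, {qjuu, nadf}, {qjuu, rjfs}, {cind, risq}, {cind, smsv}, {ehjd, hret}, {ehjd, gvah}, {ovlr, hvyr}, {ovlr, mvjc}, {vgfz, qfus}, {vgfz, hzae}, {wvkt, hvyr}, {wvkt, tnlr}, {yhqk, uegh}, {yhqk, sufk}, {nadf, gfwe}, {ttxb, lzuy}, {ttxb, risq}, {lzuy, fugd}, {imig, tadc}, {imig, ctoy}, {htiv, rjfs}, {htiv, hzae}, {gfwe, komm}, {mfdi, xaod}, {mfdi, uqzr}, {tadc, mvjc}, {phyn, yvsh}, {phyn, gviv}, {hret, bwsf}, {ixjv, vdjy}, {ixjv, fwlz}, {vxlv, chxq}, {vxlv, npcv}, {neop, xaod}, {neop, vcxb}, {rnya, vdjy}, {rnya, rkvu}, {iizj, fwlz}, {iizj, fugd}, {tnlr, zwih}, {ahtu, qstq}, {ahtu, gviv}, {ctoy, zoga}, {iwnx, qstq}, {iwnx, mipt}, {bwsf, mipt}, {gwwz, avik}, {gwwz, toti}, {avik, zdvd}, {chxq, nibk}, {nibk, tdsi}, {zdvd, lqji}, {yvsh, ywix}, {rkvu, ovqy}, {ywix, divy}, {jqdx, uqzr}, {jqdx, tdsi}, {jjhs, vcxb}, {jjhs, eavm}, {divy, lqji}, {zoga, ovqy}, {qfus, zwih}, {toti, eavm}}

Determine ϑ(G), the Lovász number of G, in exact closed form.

deg(sufk) = 2; N(sufk) = {xbtc, yhqk}.
deg(gvah) = 2; N(gvah) = {zlco, ehjd}.
N(jqdx) = {uqzr, tdsi}, |N(jqdx)| = 2.
deg(iric) = 2; N(iric) = {uegh, smsv}.
Regular of degree 2 on 69 vertices: connected 2-regular on 69 ⇒ C_{69}.
spec(A) ≈ [2.0, 1.991714, 1.966923, 1.925835, 1.868788, 1.796255, 1.708839, 1.607262, 1.492367, 1.365106, 1.226534, 1.077797, 0.92013, 0.754838, 0.583292, 0.406912, 0.22716, 0.045526, -0.136485, -0.317365, -0.495616, -0.669759, -0.838353, -1.0, -1.153361, -1.297164, -1.430219, -1.551423, -1.659771, -1.754365, -1.834423, -1.899279, -1.948398, -1.981372, -1.997927] (distinct, 6 d.p.).
ϑ = −N·λ_min/(λ_max−λ_min) = −69·(-2*cos(pi/69))/(2−(-2*cos(pi/69))) = 69*cos(pi/69)/(cos(pi/69) + 1).
= 34.4821141… (decimal).
Sandwich: α(G)=34 ≤ ϑ(G)=69*cos(pi/69)/(cos(pi/69) + 1) ≤ χ(Ḡ)=35 (both strict).

69*cos(pi/69)/(cos(pi/69) + 1)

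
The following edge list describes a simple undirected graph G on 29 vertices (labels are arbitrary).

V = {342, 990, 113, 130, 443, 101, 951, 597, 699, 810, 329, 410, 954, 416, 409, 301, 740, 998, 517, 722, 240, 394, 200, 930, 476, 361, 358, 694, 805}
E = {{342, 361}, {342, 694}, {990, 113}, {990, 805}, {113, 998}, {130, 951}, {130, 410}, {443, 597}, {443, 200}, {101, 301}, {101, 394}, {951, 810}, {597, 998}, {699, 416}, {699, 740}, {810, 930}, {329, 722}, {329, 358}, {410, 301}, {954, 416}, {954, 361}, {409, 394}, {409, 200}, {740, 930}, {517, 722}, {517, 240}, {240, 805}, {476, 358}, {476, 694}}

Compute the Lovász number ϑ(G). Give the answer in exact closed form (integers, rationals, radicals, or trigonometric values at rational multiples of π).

deg(740) = 2; N(740) = {699, 930}.
deg(694) = 2; N(694) = {342, 476}.
Vertex 130 has 2 neighbors: 951, 410.
N(409) = {394, 200}, |N(409)| = 2.
29-vertex 2-regular graph: a single 29-cycle (edge-transitive).
A has 15 distinct eigenvalues ≈ [2.0, 1.95324, 1.81515, 1.59219, 1.29477, 0.93682, 0.53506, 0.10828, -0.32356, -0.74028, -1.12237, -1.45199, -1.71371, -1.89531, -1.98828].
With N=29: ϑ(G) = 29·(-(-1)*2*cos(pi/29))/(2−(-2*cos(pi/29))) = 29*cos(pi/29)/(cos(pi/29) + 1).
= 14.457375255… (decimal).
Check 14 ≤ 29*cos(pi/29)/(cos(pi/29) + 1) ≤ 15: both strict.

29*cos(pi/29)/(cos(pi/29) + 1)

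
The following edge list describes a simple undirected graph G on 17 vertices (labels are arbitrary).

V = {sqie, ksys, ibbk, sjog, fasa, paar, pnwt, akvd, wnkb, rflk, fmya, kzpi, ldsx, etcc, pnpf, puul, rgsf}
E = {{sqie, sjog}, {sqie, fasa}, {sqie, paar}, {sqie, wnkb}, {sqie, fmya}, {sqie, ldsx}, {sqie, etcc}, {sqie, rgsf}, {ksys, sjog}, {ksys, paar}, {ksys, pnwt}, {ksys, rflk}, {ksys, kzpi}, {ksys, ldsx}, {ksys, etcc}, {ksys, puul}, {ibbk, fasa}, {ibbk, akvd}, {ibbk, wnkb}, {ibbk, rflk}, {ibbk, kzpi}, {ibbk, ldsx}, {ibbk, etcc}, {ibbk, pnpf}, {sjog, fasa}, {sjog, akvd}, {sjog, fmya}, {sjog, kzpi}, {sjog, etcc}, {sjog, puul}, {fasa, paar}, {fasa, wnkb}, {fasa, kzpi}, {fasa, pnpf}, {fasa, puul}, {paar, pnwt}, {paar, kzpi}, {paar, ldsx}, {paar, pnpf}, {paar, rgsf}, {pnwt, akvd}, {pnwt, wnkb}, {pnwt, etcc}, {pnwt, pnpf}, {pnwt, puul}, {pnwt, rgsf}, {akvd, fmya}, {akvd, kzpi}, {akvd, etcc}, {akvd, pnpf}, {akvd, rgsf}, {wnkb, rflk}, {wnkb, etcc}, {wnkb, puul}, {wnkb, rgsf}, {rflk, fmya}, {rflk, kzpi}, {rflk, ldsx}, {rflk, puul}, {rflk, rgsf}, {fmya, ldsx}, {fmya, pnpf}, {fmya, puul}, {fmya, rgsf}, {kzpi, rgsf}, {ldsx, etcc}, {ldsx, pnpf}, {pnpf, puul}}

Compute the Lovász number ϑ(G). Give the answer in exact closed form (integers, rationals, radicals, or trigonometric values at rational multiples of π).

sqrt(17)

Vertex fmya has 8 neighbors: sqie, sjog, akvd, rflk, ldsx, pnpf, puul, rgsf.
N(kzpi) = {ksys, ibbk, sjog, fasa, paar, akvd, rflk, rgsf}, |N(kzpi)| = 8.
deg(sqie) = 8; N(sqie) = {sjog, fasa, paar, wnkb, fmya, ldsx, etcc, rgsf}.
N(ldsx) = {sqie, ksys, ibbk, paar, rflk, fmya, etcc, pnpf}, |N(ldsx)| = 8.
deg(v) = 8 for all v (|V|=17); Paley(17): SR with (k,λ,μ)=(8,3,4).
A has 3 distinct eigenvalues ≈ [8.0, 1.5616, -2.5616].
Lovász (edge-transitive): ϑ = −17·(-sqrt(17)/2 - 1/2)/((8)−(-sqrt(17)/2 - 1/2)) = sqrt(17).
= 4.123106… (decimal).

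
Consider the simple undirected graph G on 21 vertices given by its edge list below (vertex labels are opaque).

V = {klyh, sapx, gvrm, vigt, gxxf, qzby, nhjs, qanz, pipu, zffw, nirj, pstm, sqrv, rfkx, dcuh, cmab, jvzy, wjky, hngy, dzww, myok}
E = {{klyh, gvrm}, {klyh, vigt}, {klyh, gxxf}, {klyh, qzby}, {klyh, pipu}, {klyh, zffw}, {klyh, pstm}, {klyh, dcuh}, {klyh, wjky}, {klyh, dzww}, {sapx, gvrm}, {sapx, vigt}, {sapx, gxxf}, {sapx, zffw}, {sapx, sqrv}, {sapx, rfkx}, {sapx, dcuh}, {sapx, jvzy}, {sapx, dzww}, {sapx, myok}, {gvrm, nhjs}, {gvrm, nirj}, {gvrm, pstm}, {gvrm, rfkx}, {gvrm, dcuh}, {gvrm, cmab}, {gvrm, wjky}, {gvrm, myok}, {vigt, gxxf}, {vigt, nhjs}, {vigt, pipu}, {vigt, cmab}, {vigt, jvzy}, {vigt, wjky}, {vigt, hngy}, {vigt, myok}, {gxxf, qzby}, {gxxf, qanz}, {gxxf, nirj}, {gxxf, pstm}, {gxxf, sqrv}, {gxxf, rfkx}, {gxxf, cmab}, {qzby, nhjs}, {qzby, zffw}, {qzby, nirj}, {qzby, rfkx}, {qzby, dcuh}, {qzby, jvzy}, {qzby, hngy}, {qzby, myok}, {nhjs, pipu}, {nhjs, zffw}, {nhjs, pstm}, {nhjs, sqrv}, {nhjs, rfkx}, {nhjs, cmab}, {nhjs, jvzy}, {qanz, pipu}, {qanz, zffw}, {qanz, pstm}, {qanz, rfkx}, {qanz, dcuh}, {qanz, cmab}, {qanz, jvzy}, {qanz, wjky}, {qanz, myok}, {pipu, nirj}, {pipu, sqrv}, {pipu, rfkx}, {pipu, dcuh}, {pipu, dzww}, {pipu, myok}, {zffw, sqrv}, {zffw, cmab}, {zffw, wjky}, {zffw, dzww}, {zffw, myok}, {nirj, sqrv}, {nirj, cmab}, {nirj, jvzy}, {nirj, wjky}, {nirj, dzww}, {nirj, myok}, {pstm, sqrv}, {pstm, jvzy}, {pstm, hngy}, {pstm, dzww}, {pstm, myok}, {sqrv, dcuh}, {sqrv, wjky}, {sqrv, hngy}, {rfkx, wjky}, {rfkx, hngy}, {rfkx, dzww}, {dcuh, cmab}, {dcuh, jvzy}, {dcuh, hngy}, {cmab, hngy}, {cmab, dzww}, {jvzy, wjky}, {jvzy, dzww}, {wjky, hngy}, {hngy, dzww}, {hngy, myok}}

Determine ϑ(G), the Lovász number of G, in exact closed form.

deg(myok) = 10; N(myok) = {sapx, gvrm, vigt, qzby, qanz, pipu, zffw, nirj, pstm, hngy}.
N(qzby) = {klyh, gxxf, nhjs, zffw, nirj, rfkx, dcuh, jvzy, hngy, myok}, |N(qzby)| = 10.
N(pipu) = {klyh, vigt, nhjs, qanz, nirj, sqrv, rfkx, dcuh, dzww, myok}, |N(pipu)| = 10.
N(qanz) = {gxxf, pipu, zffw, pstm, rfkx, dcuh, cmab, jvzy, wjky, myok}, |N(qanz)| = 10.
Every vertex has degree 10 (N=21); Kneser-type, 2-subsets of [7].
Distinct eigenvalues (to 5 d.p.): [10.0, 1.0, -4.0].
With N=21: ϑ(G) = 21·(-1*(-4))/(10−(-4)) = 6.
≈ 6.000000000 (to 9 d.p.).

6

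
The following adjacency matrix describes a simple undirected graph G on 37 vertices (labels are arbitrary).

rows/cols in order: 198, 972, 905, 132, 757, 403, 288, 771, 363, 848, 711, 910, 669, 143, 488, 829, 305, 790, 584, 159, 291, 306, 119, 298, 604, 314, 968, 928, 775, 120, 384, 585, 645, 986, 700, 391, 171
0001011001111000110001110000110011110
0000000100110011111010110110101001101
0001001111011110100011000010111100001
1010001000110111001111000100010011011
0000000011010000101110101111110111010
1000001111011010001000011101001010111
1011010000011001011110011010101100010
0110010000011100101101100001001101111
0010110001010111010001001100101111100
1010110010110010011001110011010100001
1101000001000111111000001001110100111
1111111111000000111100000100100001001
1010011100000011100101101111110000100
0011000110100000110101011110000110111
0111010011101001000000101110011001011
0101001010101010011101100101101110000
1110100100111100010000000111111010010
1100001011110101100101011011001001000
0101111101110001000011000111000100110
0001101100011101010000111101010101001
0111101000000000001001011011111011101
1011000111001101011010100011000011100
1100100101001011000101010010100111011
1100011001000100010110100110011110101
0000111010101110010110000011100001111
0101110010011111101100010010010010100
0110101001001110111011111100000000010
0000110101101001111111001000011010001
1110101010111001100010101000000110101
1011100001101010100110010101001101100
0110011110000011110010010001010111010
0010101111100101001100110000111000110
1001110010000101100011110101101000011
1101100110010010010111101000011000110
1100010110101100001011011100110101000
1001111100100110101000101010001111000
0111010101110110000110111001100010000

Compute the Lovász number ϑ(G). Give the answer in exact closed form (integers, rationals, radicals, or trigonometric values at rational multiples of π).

N(711) = {198, 972, 132, 848, 143, 488, 829, 305, 790, 584, 604, 928, 775, 120, 585, 700, 391, 171}, |N(711)| = 18.
N(298) = {198, 972, 403, 288, 848, 143, 790, 159, 291, 119, 314, 968, 120, 384, 585, 645, 700, 171}, |N(298)| = 18.
Vertex 143 has 18 neighbors: 905, 132, 771, 363, 711, 305, 790, 159, 306, 298, 604, 314, 968, 585, 645, 700, 391, 171.
N(584) = {972, 132, 757, 403, 288, 771, 848, 711, 910, 829, 291, 306, 314, 968, 928, 585, 700, 391}, |N(584)| = 18.
18-regular, N=37; SR(37,18,8,9) — a Paley graph.
spec(A) ≈ [18.0, 2.54138, -3.54138] (distinct, 5 d.p.).
λ_max=18, λ_min=-sqrt(37)/2 - 1/2; ϑ = −37·λ_min/(λ_max−λ_min) = sqrt(37).
Numerically 6.08276253.

sqrt(37)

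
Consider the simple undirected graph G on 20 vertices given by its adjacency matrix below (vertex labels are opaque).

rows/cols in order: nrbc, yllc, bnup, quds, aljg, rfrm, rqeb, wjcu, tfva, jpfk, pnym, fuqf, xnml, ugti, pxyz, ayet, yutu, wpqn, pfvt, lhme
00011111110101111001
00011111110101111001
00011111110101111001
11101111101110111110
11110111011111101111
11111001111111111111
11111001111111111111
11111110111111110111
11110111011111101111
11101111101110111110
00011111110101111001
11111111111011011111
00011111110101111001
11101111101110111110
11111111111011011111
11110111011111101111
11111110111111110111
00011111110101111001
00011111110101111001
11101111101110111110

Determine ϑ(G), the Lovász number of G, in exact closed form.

7

deg(fuqf) = 18; N(fuqf) = {nrbc, yllc, bnup, quds, aljg, rfrm, rqeb, wjcu, tfva, jpfk, pnym, xnml, ugti, ayet, yutu, wpqn, pfvt, lhme}.
deg(nrbc) = 13; N(nrbc) = {quds, aljg, rfrm, rqeb, wjcu, tfva, jpfk, fuqf, ugti, pxyz, ayet, yutu, lhme}.
Vertex yllc has 13 neighbors: quds, aljg, rfrm, rqeb, wjcu, tfva, jpfk, fuqf, ugti, pxyz, ayet, yutu, lhme.
deg(bnup) = 13; N(bnup) = {quds, aljg, rfrm, rqeb, wjcu, tfva, jpfk, fuqf, ugti, pxyz, ayet, yutu, lhme}.
K_{7,4,3,2,2,2} (perfect); ϑ(G) = α(G) = max{7,4,3,2,2,2} = 7.
= 7.00000000… (decimal).
Sandwich: α(G)=7 ≤ ϑ(G)=7 ≤ χ(Ḡ)=7 (collapsed).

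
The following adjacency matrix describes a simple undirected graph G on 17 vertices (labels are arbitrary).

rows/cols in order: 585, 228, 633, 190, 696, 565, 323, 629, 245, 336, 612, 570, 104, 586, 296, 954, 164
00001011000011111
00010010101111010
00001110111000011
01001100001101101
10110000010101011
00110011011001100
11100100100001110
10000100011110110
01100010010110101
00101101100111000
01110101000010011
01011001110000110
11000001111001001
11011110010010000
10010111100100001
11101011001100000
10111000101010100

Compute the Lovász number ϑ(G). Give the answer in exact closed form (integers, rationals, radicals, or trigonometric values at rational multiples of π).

sqrt(17)

Vertex 336 has 8 neighbors: 633, 696, 565, 629, 245, 570, 104, 586.
N(104) = {585, 228, 629, 245, 336, 612, 586, 164}, |N(104)| = 8.
Vertex 585 has 8 neighbors: 696, 323, 629, 104, 586, 296, 954, 164.
N(245) = {228, 633, 323, 336, 570, 104, 296, 164}, |N(245)| = 8.
8-regular, N=17; strongly regular (17,8,3,4).
The 3 distinct eigenvalues: [8.0, 1.561553, -2.561553].
λ_max=8, λ_min=-sqrt(17)/2 - 1/2; ϑ = −17·λ_min/(λ_max−λ_min) = sqrt(17).
ϑ(G) ≈ 4.1231056.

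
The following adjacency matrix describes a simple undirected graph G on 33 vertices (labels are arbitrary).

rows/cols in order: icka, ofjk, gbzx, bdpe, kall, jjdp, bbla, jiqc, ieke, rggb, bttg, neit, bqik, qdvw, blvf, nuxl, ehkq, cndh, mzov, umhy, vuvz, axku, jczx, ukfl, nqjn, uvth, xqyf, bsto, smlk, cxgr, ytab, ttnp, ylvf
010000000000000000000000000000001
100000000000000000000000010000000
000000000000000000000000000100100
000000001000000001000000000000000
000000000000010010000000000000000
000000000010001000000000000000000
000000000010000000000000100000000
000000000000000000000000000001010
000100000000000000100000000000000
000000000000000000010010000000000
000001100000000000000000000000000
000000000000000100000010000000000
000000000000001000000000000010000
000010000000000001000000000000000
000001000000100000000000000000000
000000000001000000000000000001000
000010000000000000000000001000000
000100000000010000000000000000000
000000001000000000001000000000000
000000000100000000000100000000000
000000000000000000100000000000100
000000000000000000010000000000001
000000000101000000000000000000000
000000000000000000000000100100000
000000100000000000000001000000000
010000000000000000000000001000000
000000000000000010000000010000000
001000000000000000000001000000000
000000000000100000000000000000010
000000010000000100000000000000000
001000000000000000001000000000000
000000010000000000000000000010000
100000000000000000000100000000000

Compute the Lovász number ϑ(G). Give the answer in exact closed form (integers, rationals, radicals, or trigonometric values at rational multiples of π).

Vertex vuvz has 2 neighbors: mzov, ytab.
N(gbzx) = {bsto, ytab}, |N(gbzx)| = 2.
Vertex smlk has 2 neighbors: bqik, ttnp.
Vertex ukfl has 2 neighbors: nqjn, bsto.
Every vertex has degree 2 (N=33); a single 33-cycle (edge-transitive).
spec(A) ≈ [2.0, 1.964, 1.857, 1.683, 1.447, 1.16, 0.831, 0.472, 0.095, -0.285, -0.654, -1.0, -1.31, -1.572, -1.778, -1.919, -1.991] (distinct, 3 d.p.).
ϑ = −N·λ_min/(λ_max−λ_min) = −33·(-2*cos(pi/33))/(2−(-2*cos(pi/33))) = 33*cos(pi/33)/(cos(pi/33) + 1).
≈ 16.46255859 (to 8 d.p.).
Sandwich: α(G)=16 ≤ ϑ(G)=33*cos(pi/33)/(cos(pi/33) + 1) ≤ χ(Ḡ)=17 (both strict).

33*cos(pi/33)/(cos(pi/33) + 1)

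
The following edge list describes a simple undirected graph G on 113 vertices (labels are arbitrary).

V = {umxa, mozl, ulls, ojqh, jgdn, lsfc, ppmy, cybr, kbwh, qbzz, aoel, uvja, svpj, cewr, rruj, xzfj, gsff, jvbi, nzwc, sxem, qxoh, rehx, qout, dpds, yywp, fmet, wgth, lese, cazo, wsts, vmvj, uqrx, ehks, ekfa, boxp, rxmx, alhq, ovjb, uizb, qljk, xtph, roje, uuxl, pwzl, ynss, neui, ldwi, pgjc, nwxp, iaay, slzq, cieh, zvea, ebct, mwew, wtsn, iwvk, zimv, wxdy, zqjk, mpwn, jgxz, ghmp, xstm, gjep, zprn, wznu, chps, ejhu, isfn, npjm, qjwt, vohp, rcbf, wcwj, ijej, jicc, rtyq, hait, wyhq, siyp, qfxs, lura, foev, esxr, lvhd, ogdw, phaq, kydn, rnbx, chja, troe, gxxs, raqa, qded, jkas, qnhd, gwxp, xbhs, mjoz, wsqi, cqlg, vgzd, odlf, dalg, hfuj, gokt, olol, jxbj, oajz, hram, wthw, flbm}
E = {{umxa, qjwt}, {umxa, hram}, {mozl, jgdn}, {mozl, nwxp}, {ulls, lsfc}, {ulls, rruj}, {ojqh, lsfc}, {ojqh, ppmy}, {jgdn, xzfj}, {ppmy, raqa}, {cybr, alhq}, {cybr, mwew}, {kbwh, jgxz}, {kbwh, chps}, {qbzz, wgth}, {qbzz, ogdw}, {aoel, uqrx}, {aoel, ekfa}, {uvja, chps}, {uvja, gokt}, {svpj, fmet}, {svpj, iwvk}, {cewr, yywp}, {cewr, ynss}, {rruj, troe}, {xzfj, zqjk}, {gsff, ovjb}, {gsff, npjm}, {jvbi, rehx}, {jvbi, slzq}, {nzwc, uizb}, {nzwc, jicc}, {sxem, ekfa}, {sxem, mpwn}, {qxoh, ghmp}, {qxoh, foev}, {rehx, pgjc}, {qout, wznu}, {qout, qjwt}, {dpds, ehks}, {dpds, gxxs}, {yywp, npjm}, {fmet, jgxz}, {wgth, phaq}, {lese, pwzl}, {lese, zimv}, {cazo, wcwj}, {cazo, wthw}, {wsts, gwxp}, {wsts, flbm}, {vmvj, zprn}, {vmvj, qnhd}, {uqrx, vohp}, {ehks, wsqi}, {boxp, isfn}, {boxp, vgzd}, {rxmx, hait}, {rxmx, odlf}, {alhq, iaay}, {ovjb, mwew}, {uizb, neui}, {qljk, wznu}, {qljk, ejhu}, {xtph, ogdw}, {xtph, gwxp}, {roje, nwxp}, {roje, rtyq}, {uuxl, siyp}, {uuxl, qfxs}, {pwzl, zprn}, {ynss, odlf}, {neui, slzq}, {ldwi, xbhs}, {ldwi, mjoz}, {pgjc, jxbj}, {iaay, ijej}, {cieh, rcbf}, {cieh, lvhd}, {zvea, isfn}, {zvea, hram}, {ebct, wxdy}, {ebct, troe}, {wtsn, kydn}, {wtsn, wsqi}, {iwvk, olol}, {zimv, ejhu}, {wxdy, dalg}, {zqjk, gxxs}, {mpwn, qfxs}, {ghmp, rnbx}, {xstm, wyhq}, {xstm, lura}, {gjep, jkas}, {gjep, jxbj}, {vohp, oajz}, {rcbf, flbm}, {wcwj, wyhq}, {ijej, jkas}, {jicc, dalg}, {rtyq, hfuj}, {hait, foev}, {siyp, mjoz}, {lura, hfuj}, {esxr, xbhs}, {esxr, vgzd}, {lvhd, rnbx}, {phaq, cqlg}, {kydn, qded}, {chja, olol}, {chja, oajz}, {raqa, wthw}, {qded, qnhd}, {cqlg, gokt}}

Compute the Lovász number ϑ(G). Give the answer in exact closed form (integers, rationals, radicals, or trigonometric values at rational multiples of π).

Vertex zqjk has 2 neighbors: xzfj, gxxs.
Vertex dalg has 2 neighbors: wxdy, jicc.
deg(vmvj) = 2; N(vmvj) = {zprn, qnhd}.
N(npjm) = {gsff, yywp}, |N(npjm)| = 2.
2-regular, N=113; connected 2-regular on 113 ⇒ C_{113}.
spec(A) ≈ [2.0, 1.997, 1.988, 1.972, 1.951, 1.923, 1.89, 1.85, 1.805, 1.755, 1.699, 1.637, 1.571, 1.5, 1.424, 1.344, 1.259, 1.171, 1.079, 0.984, 0.886, 0.785, 0.681, 0.576, 0.468, 0.359, 0.25, 0.139, 0.028, -0.083, -0.194, -0.305, -0.414, -0.522, -0.629, -0.733, -0.835, -0.935, -1.032, -1.126, -1.216, -1.302, -1.384, -1.462, -1.536, -1.605, -1.669, -1.727, -1.781, -1.829, -1.871, -1.907, -1.938, -1.962, -1.981, -1.993, -1.999] (distinct, 3 d.p.).
Lovász (edge-transitive): ϑ = −113·(-2*cos(pi/113))/((2)−(-2*cos(pi/113))) = 113*cos(pi/113)/(cos(pi/113) + 1).
≈ 56.489081 (to 6 d.p.).
56 ≤ 113*cos(pi/113)/(cos(pi/113) + 1) ≤ 57: both strict.

113*cos(pi/113)/(cos(pi/113) + 1)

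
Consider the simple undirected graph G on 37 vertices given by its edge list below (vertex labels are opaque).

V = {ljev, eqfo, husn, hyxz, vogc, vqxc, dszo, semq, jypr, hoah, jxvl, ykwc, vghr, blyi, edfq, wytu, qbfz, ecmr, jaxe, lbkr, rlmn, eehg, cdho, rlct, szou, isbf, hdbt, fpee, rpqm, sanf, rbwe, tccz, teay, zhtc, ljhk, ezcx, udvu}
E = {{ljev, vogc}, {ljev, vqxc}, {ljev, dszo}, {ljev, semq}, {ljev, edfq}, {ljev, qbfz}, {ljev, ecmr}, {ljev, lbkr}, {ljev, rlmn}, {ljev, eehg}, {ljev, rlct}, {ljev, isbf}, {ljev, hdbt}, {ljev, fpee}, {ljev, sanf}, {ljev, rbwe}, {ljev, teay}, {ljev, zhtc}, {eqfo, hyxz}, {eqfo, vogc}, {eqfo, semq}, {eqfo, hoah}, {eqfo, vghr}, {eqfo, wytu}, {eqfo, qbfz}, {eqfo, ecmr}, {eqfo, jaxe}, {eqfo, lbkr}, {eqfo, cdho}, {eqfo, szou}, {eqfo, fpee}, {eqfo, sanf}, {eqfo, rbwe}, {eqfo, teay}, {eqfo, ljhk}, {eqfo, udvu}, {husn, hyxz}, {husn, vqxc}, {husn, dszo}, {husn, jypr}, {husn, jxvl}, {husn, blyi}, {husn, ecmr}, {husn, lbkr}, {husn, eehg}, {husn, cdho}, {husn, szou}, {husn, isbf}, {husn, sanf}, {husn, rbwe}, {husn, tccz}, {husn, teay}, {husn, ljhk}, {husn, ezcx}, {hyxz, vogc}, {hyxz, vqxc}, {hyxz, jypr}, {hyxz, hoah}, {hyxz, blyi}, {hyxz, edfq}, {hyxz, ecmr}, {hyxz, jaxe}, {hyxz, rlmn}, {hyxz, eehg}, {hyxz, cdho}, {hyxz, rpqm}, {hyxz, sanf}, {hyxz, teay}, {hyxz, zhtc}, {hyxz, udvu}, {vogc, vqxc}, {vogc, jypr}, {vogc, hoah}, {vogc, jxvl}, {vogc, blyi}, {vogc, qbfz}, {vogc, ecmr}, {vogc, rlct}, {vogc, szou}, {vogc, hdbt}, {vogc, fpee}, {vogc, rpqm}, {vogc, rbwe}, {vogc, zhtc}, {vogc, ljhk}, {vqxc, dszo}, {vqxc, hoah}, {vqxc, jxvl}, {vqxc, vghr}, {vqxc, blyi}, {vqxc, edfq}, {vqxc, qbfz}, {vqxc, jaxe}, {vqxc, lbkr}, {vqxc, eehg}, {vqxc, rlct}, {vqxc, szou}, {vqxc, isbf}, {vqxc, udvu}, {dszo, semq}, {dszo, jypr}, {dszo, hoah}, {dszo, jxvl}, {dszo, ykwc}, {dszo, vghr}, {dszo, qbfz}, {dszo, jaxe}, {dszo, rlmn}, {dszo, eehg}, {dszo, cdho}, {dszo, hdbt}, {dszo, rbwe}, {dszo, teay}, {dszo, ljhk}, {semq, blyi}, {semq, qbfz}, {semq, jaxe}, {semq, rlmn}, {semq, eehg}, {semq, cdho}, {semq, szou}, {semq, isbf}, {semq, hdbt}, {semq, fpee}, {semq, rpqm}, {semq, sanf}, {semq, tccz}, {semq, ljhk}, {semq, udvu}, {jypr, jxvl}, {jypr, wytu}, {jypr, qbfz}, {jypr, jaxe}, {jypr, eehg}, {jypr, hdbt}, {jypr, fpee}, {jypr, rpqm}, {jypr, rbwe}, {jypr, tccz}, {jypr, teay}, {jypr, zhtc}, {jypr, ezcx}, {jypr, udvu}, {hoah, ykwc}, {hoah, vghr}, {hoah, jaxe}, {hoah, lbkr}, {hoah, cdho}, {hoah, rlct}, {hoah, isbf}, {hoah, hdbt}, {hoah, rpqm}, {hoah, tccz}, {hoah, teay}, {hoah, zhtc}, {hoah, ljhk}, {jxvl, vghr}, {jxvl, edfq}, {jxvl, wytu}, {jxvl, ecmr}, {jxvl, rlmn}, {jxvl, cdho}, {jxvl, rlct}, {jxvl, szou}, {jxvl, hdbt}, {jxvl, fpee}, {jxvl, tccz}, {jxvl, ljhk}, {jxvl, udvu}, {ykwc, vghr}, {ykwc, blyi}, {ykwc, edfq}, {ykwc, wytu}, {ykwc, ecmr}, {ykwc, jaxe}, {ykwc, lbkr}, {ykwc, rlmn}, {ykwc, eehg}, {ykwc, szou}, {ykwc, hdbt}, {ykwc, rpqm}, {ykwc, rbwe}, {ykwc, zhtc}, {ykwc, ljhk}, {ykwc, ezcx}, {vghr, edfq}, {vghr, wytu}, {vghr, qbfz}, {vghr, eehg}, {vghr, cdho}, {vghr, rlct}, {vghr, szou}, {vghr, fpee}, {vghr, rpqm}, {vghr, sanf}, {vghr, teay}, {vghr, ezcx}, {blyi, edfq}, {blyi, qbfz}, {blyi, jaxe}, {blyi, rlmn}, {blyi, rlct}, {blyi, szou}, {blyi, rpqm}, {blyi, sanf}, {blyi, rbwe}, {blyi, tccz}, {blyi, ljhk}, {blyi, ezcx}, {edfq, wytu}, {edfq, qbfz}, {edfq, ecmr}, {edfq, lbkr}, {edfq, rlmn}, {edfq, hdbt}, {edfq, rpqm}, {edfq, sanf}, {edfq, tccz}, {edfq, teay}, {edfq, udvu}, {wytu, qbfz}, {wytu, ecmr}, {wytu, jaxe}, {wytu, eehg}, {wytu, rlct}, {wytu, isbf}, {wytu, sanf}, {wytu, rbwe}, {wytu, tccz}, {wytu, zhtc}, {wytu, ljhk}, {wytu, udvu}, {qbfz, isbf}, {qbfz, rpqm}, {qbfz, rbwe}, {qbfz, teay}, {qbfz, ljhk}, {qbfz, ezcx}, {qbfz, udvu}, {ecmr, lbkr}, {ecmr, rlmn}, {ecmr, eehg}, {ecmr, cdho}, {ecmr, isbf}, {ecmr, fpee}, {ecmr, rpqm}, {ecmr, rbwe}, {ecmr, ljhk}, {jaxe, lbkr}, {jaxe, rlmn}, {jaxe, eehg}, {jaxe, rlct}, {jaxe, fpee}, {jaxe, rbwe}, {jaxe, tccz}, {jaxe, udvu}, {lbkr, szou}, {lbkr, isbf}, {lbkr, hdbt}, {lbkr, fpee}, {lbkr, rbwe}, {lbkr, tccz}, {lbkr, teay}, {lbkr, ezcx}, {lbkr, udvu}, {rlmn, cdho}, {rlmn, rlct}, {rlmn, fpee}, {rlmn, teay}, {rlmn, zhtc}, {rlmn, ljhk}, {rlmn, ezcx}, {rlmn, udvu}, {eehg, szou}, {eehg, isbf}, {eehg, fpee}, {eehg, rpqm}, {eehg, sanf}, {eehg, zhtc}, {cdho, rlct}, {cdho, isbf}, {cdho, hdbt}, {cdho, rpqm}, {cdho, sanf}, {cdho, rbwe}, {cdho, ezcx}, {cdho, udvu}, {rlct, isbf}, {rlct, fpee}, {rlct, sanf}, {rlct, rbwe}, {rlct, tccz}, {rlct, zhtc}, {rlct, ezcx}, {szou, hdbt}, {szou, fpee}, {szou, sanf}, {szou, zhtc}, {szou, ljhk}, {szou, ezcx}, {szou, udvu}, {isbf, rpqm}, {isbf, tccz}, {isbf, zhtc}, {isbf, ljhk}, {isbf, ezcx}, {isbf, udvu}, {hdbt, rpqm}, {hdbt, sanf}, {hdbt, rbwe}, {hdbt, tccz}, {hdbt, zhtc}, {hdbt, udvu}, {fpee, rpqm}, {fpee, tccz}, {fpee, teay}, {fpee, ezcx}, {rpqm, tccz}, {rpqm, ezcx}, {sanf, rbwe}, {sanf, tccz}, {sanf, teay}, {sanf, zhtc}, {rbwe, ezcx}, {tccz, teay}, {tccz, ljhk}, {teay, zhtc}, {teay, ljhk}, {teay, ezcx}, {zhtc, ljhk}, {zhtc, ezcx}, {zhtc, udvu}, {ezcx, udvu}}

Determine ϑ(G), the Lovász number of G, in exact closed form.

N(rlmn) = {ljev, hyxz, dszo, semq, jxvl, ykwc, blyi, edfq, ecmr, jaxe, cdho, rlct, fpee, teay, zhtc, ljhk, ezcx, udvu}, |N(rlmn)| = 18.
Vertex jxvl has 18 neighbors: husn, vogc, vqxc, dszo, jypr, vghr, edfq, wytu, ecmr, rlmn, cdho, rlct, szou, hdbt, fpee, tccz, ljhk, udvu.
Vertex szou has 18 neighbors: eqfo, husn, vogc, vqxc, semq, jxvl, ykwc, vghr, blyi, lbkr, eehg, hdbt, fpee, sanf, zhtc, ljhk, ezcx, udvu.
N(sanf) = {ljev, eqfo, husn, hyxz, semq, vghr, blyi, edfq, wytu, eehg, cdho, rlct, szou, hdbt, rbwe, tccz, teay, zhtc}, |N(sanf)| = 18.
Regular of degree 18 on 37 vertices: strongly regular (37,18,8,9).
Distinct eigenvalues (to 3 d.p.): [18.0, 2.541, -3.541].
Lovász: ϑ = −37(-sqrt(37)/2 - 1/2)/(18+-(-sqrt(37)/2 - 1/2)) = sqrt(37).
Numerically 6.0828.

sqrt(37)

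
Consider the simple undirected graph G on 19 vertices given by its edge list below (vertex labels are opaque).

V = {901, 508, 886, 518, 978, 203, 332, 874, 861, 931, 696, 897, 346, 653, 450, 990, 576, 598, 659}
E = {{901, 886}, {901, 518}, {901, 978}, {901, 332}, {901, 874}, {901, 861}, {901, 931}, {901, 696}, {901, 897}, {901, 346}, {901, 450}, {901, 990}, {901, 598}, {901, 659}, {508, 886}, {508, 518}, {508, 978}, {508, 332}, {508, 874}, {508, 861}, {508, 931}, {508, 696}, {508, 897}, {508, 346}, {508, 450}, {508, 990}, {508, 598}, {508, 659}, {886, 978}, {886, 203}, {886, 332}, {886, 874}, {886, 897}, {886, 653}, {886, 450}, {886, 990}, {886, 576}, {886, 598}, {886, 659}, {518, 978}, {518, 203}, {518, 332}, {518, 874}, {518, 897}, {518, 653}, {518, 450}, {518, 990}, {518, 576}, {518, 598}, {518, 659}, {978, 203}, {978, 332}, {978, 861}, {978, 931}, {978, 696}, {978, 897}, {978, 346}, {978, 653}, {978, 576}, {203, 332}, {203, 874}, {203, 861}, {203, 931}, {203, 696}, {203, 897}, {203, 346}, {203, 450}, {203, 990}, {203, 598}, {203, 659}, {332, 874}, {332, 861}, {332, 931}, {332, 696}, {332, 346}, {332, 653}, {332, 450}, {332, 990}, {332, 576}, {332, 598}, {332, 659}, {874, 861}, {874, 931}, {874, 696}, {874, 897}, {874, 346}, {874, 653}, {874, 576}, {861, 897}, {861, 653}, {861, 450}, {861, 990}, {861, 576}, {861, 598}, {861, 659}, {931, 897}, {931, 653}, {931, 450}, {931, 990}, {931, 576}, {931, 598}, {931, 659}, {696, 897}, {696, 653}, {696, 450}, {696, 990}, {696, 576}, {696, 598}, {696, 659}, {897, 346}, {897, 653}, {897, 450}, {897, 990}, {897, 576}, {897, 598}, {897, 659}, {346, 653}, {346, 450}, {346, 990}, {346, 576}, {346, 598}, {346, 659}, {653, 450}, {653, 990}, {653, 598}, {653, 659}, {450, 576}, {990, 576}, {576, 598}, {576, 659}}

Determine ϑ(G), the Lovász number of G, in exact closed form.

N(518) = {901, 508, 978, 203, 332, 874, 897, 653, 450, 990, 576, 598, 659}, |N(518)| = 13.
deg(861) = 13; N(861) = {901, 508, 978, 203, 332, 874, 897, 653, 450, 990, 576, 598, 659}.
N(978) = {901, 508, 886, 518, 203, 332, 861, 931, 696, 897, 346, 653, 576}, |N(978)| = 13.
deg(901) = 14; N(901) = {886, 518, 978, 332, 874, 861, 931, 696, 897, 346, 450, 990, 598, 659}.
Complete 4-partite, parts [6, 6, 5, 2]: perfect, ϑ = α = 6.
≈ 6.00000000 (to 8 d.p.).
Lovász sandwich 6 ≤ 6 ≤ 6: collapsed.

6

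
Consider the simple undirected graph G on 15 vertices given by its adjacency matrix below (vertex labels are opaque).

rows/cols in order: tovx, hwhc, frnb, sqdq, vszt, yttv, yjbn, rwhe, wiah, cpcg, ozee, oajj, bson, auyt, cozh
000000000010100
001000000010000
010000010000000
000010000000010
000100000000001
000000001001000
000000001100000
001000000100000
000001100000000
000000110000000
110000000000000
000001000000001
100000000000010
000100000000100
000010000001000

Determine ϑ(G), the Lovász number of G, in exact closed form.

N(yjbn) = {wiah, cpcg}, |N(yjbn)| = 2.
N(tovx) = {ozee, bson}, |N(tovx)| = 2.
deg(vszt) = 2; N(vszt) = {sqdq, cozh}.
deg(cpcg) = 2; N(cpcg) = {yjbn, rwhe}.
Regular of degree 2 on 15 vertices: this is C_{15}, the 15-cycle.
spec(A) ≈ [2.0, 1.827091, 1.338261, 0.618034, -0.209057, -1.0, -1.618034, -1.956295] (distinct, 6 d.p.).
λ_max=2, λ_min=-2*cos(pi/15); ϑ = −15·λ_min/(λ_max−λ_min) = 15*cos(pi/15)/(cos(pi/15) + 1).
≈ 7.417148248 (to 9 d.p.).
Sandwich: α(G)=7 ≤ ϑ(G)=15*cos(pi/15)/(cos(pi/15) + 1) ≤ χ(Ḡ)=8 (both strict).

15*cos(pi/15)/(cos(pi/15) + 1)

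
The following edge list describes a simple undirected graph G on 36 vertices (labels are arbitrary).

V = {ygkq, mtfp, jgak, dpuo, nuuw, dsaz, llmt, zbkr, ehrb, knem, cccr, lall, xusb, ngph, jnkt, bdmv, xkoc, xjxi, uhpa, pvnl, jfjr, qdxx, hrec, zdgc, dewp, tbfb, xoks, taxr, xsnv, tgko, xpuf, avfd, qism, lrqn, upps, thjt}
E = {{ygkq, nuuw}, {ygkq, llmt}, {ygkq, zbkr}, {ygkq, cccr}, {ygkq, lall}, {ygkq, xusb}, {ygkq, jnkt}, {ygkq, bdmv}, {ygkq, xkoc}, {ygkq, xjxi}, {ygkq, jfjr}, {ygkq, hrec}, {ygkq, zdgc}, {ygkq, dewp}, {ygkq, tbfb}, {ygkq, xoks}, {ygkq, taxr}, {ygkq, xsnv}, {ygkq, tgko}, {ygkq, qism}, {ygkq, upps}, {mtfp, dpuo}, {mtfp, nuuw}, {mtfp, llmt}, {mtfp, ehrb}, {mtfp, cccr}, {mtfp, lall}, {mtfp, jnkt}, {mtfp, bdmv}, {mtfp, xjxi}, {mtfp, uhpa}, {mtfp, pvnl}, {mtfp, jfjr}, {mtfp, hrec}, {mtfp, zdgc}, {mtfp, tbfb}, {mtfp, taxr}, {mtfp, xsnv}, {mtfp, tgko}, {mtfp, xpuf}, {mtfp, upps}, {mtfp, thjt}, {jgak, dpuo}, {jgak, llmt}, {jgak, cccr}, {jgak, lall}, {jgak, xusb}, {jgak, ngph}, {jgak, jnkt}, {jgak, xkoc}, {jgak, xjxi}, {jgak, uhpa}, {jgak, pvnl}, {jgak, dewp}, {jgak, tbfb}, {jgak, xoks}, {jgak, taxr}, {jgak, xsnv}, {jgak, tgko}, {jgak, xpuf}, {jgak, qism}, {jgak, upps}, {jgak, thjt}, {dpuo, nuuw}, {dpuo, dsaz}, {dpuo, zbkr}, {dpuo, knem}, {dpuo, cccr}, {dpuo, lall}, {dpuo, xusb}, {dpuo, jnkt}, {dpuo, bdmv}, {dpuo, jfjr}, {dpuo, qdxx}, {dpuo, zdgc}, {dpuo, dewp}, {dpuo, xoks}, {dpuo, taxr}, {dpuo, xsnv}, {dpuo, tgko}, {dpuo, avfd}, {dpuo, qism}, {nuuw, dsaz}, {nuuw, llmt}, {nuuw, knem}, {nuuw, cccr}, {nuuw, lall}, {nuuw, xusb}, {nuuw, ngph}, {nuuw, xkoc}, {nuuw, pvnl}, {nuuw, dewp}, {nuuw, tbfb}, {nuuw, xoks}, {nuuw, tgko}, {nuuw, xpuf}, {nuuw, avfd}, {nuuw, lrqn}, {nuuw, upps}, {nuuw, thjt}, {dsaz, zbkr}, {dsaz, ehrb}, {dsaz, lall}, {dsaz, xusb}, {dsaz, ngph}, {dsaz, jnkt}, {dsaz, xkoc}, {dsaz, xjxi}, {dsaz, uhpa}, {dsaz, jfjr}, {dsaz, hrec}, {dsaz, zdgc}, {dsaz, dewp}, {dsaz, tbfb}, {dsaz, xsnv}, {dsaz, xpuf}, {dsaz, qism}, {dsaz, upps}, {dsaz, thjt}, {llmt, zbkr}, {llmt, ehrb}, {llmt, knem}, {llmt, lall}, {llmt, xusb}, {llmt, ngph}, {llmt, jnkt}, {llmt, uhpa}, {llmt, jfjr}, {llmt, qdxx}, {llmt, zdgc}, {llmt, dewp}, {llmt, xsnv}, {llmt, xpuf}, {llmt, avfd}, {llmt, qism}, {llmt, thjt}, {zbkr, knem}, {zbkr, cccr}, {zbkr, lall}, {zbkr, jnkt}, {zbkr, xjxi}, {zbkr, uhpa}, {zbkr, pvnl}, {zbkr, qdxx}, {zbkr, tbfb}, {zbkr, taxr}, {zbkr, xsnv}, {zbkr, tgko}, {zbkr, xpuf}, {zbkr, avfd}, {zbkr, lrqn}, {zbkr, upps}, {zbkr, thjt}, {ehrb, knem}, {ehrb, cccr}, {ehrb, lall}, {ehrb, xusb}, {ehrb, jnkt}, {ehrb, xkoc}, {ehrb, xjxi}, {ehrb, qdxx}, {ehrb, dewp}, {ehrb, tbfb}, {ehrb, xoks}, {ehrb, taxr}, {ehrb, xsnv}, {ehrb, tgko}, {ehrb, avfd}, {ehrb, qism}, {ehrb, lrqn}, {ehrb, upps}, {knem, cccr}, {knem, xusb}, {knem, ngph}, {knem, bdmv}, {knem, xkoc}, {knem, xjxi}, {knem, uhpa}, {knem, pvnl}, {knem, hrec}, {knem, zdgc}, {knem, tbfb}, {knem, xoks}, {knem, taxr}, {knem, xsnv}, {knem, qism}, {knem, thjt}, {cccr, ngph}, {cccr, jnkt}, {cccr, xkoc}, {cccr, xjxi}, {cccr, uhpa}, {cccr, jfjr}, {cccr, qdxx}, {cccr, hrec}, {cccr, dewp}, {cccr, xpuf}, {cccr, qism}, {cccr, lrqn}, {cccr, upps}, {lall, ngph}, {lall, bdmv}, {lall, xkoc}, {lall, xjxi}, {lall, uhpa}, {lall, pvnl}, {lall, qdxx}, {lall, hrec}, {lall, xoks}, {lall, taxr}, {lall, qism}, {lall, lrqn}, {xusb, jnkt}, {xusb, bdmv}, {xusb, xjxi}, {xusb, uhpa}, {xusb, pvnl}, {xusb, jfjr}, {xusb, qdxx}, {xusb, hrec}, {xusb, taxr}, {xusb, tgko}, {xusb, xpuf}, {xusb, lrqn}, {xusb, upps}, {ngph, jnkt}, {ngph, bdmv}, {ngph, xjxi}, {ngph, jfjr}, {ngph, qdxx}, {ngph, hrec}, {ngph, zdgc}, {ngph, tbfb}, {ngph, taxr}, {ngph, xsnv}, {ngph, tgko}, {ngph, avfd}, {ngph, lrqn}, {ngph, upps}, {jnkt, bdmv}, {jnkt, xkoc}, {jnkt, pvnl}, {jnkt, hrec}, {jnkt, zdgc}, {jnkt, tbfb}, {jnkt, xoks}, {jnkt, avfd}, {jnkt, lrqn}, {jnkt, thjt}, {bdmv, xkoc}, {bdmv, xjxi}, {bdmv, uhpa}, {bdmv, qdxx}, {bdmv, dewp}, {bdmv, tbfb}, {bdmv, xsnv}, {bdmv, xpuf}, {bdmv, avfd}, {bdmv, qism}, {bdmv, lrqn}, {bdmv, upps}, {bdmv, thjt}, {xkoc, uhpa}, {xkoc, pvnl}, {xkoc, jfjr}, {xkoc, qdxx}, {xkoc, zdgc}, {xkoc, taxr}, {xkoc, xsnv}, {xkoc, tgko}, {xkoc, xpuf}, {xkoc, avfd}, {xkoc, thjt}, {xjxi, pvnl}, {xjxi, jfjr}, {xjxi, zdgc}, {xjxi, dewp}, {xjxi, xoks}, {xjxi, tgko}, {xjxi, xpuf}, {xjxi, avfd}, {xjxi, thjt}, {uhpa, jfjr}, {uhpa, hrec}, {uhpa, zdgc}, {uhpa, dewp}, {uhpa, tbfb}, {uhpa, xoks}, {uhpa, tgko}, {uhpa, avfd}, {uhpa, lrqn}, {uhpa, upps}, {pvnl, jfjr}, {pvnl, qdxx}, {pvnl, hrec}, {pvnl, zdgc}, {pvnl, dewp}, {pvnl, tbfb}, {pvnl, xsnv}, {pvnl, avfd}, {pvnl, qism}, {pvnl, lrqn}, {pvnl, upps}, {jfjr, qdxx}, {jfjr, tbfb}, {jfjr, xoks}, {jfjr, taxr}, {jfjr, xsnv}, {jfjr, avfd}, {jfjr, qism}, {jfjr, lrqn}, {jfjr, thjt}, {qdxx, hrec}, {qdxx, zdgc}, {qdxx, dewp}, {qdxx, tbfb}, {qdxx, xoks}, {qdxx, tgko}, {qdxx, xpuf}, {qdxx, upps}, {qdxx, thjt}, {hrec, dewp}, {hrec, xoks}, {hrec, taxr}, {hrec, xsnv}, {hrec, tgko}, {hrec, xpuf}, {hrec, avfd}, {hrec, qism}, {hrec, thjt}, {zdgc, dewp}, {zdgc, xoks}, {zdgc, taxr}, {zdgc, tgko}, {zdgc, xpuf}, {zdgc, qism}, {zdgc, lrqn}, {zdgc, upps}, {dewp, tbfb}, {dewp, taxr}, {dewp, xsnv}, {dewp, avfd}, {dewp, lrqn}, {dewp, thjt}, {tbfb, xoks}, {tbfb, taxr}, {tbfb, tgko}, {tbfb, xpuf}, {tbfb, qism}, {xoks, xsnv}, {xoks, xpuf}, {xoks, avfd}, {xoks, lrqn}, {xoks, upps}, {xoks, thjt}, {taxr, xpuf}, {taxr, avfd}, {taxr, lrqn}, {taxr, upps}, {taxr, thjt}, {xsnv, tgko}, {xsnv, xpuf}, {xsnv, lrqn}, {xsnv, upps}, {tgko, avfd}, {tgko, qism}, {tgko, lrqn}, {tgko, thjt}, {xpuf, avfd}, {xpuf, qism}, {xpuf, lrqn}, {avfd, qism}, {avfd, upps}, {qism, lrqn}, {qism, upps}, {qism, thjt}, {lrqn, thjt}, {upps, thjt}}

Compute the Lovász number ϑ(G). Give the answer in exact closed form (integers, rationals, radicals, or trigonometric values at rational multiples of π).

8

N(ngph) = {jgak, nuuw, dsaz, llmt, knem, cccr, lall, jnkt, bdmv, xjxi, jfjr, qdxx, hrec, zdgc, tbfb, taxr, xsnv, tgko, avfd, lrqn, upps}, |N(ngph)| = 21.
Vertex jnkt has 21 neighbors: ygkq, mtfp, jgak, dpuo, dsaz, llmt, zbkr, ehrb, cccr, xusb, ngph, bdmv, xkoc, pvnl, hrec, zdgc, tbfb, xoks, avfd, lrqn, thjt.
Vertex nuuw has 21 neighbors: ygkq, mtfp, dpuo, dsaz, llmt, knem, cccr, lall, xusb, ngph, xkoc, pvnl, dewp, tbfb, xoks, tgko, xpuf, avfd, lrqn, upps, thjt.
N(qdxx) = {dpuo, llmt, zbkr, ehrb, cccr, lall, xusb, ngph, bdmv, xkoc, pvnl, jfjr, hrec, zdgc, dewp, tbfb, xoks, tgko, xpuf, upps, thjt}, |N(qdxx)| = 21.
21-regular, N=36; Kneser K(9,2) on C(9,2)=36 vertices.
spec(A) ≈ [21.0, 1.0, -6.0] (distinct, 4 d.p.).
λ_max=21, λ_min=-6; ϑ = −36·λ_min/(λ_max−λ_min) = 8.
ϑ(G) ≈ 8.0000.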